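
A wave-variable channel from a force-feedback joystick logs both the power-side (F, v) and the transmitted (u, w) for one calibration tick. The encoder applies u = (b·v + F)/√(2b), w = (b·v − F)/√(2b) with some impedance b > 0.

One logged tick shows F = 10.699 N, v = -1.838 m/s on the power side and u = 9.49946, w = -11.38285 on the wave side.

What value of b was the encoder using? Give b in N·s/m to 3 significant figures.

u + w = -1.8834;  u + w = √(2b)·v, so √(2b) = -1.8834/(-1.838) = 1.0247.
b = (√(2b))²/2 = 1.0500/2 = 0.5250.
(Check via u − w = 2F/√(2b): u − w = 20.8823, 2F/√(2b) = 20.8823.)

b = 0.525 N·s/m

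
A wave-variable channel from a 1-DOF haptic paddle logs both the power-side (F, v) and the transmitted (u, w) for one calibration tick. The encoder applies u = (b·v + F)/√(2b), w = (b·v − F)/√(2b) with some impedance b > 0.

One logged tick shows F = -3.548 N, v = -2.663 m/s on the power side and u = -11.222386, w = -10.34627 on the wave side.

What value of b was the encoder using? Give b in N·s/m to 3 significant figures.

u + w = -21.568656;  u + w = √(2b)·v, so √(2b) = -21.568656/(-2.663) = 8.099383.
b = (√(2b))²/2 = 65.599999/2 = 32.800000.
(Check via u − w = 2F/√(2b): u − w = -0.876116, 2F/√(2b) = -0.876116.)

b = 32.8 N·s/m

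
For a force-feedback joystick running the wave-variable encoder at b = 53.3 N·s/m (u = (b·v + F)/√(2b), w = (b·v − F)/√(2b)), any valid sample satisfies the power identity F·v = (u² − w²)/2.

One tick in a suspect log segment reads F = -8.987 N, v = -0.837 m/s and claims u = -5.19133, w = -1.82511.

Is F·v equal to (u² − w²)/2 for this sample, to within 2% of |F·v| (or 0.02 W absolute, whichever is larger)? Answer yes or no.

F·v = (-8.987)×(-0.837) = 7.52212 W.
(u² − w²)/2 = (26.94991 − 3.33103)/2 = 11.80944 W.
|Δ| = 4.28732;  2% of max(1, |F·v|) = 0.15044.

no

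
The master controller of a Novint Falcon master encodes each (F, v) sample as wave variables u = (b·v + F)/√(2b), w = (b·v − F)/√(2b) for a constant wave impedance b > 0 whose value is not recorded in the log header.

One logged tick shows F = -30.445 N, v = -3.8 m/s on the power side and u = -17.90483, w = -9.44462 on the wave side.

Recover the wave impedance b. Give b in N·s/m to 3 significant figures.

u + w = -27.34945;  u + w = √(2b)·v, so √(2b) = -27.34945/(-3.8) = 7.19722.
b = (√(2b))²/2 = 51.80003/2 = 25.90001.
(Check via u − w = 2F/√(2b): u − w = -8.46021, 2F/√(2b) = -8.46021.)

b = 25.9 N·s/m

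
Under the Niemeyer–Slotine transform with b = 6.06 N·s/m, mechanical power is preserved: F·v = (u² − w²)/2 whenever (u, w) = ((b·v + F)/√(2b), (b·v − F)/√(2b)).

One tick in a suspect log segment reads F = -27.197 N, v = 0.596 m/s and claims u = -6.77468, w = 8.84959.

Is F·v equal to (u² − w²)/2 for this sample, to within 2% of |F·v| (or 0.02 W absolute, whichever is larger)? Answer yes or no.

F·v = (-27.197)×0.596 = -16.2094 W.
(u² − w²)/2 = (45.8963 − 78.3152)/2 = -16.2095 W.
|Δ| = 0.0001;  2% of max(1, |F·v|) = 0.3242.

yes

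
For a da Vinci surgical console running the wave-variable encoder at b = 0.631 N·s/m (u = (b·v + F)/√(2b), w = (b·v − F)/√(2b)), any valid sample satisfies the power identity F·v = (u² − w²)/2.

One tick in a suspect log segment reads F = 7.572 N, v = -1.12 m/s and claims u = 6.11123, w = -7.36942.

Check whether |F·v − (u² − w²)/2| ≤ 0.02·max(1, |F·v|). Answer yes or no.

yes

F·v = 7.572×(-1.12) = -8.48064 W.
(u² − w²)/2 = (37.34713 − 54.30835)/2 = -8.48061 W.
|Δ| = 0.00003;  2% of max(1, |F·v|) = 0.16961.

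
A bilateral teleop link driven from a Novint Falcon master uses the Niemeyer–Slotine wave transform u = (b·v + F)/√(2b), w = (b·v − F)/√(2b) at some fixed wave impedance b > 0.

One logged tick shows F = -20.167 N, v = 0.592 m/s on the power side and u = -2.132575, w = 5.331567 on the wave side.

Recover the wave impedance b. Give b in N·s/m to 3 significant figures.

b = 14.6 N·s/m

u + w = 3.198992;  u + w = √(2b)·v, so √(2b) = 3.198992/0.592 = 5.403703.
b = (√(2b))²/2 = 29.200003/2 = 14.600001.
(Check via u − w = 2F/√(2b): u − w = -7.464142, 2F/√(2b) = -7.464141.)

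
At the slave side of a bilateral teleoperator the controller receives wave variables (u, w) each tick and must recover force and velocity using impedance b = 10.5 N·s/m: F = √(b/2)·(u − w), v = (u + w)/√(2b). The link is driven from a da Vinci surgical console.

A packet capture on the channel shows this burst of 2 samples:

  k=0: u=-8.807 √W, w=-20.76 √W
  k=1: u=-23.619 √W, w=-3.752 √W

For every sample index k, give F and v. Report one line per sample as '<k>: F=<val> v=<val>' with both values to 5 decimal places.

k=0: u−w=11.95300, u+w=-29.56700; √(b/2)=2.29129, √(2b)=4.58258; F=2.29129×11.953=27.38776, v=-29.56700/4.58258=-6.45205
k=1: u−w=-19.86700, u+w=-27.37100; √(b/2)=2.29129, √(2b)=4.58258; F=2.29129×(-19.867)=-45.52102, v=-27.37100/4.58258=-5.97284

0: F=27.38776 v=-6.45205
1: F=-45.52102 v=-5.97284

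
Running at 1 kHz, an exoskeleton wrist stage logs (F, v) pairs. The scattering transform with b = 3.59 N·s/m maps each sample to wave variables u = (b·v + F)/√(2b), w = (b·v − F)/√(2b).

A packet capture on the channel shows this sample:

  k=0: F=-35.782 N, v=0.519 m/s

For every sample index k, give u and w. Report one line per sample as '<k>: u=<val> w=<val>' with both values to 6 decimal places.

0: u=-12.658380 w=14.049068

k=0: b·v=3.59×0.519=1.863210; √(2b)=2.679552; u=(1.863210+(-35.782))/2.679552=-12.658380, w=(1.863210−(-35.782))/2.679552=14.049068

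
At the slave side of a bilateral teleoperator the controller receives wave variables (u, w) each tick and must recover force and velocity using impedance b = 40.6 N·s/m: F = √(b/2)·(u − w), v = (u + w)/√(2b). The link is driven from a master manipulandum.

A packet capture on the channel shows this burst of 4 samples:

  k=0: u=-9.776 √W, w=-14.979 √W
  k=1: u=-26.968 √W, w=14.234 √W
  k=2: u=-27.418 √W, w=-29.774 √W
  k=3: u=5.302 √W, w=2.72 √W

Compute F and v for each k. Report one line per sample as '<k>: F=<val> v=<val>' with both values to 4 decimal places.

0: F=23.4424 v=-2.7472
1: F=-185.6378 v=-1.4131
2: F=10.6151 v=-6.3468
3: F=11.6333 v=0.8902

k=0: u−w=5.2030, u+w=-24.7550; √(b/2)=4.5056, √(2b)=9.0111; F=4.5056×5.203=23.4424, v=-24.7550/9.0111=-2.7472
k=1: u−w=-41.2020, u+w=-12.7340; √(b/2)=4.5056, √(2b)=9.0111; F=4.5056×(-41.202)=-185.6378, v=-12.7340/9.0111=-1.4131
k=2: u−w=2.3560, u+w=-57.1920; √(b/2)=4.5056, √(2b)=9.0111; F=4.5056×2.356=10.6151, v=-57.1920/9.0111=-6.3468
k=3: u−w=2.5820, u+w=8.0220; √(b/2)=4.5056, √(2b)=9.0111; F=4.5056×2.582=11.6333, v=8.0220/9.0111=0.8902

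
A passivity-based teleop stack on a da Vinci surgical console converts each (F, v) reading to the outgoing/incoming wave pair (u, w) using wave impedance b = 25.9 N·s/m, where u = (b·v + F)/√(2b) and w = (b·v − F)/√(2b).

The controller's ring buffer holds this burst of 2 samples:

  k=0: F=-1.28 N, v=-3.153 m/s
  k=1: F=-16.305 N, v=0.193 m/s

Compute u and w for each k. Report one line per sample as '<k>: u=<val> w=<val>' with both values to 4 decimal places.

k=0: b·v=25.9×(-3.153)=-81.6627; √(2b)=7.1972; u=(-81.6627+(-1.28))/7.1972=-11.5243, w=(-81.6627−(-1.28))/7.1972=-11.1686
k=1: b·v=25.9×0.193=4.9987; √(2b)=7.1972; u=(4.9987+(-16.305))/7.1972=-1.5709, w=(4.9987−(-16.305))/7.1972=2.9600

0: u=-11.5243 w=-11.1686
1: u=-1.5709 w=2.9600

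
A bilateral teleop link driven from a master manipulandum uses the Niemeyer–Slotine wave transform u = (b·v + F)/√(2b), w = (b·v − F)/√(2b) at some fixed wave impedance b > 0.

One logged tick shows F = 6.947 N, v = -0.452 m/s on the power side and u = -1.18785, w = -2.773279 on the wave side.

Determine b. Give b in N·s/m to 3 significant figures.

u + w = -3.961129;  u + w = √(2b)·v, so √(2b) = -3.961129/(-0.452) = 8.763560.
b = (√(2b))²/2 = 76.799979/2 = 38.399990.
(Check via u − w = 2F/√(2b): u − w = 1.585429, 2F/√(2b) = 1.585429.)

b = 38.4 N·s/m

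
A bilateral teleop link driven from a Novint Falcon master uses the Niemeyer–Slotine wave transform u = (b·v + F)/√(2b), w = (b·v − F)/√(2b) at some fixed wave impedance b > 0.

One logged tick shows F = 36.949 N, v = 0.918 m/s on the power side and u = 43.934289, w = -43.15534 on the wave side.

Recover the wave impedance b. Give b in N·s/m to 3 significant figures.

b = 0.36 N·s/m

u + w = 0.778949;  u + w = √(2b)·v, so √(2b) = 0.778949/0.918 = 0.848528.
b = (√(2b))²/2 = 0.720000/2 = 0.360000.
(Check via u − w = 2F/√(2b): u − w = 87.089629, 2F/√(2b) = 87.089609.)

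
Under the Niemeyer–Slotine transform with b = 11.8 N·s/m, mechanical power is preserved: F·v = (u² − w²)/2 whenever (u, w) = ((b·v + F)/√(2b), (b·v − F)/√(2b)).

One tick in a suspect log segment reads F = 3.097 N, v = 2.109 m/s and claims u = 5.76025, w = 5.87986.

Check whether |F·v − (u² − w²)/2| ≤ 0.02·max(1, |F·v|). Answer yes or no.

F·v = 3.097×2.109 = 6.53157 W.
(u² − w²)/2 = (33.18048 − 34.57275)/2 = -0.69614 W.
|Δ| = 7.22771;  2% of max(1, |F·v|) = 0.13063.

no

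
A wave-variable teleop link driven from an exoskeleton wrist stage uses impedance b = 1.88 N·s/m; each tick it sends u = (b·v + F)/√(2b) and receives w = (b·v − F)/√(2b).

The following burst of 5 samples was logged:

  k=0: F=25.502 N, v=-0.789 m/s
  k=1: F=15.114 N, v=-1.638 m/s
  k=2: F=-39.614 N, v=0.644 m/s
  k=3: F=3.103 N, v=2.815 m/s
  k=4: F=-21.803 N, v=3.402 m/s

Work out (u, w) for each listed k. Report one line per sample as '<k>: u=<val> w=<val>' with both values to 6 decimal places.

k=0: b·v=1.88×(-0.789)=-1.483320; √(2b)=1.939072; u=(-1.483320+25.502)/1.939072=12.386688, w=(-1.483320−25.502)/1.939072=-13.916616
k=1: b·v=1.88×(-1.638)=-3.079440; √(2b)=1.939072; u=(-3.079440+15.114)/1.939072=6.206350, w=(-3.079440−15.114)/1.939072=-9.382550
k=2: b·v=1.88×0.644=1.210720; √(2b)=1.939072; u=(1.210720+(-39.614))/1.939072=-19.804979, w=(1.210720−(-39.614))/1.939072=21.053742
k=3: b·v=1.88×2.815=5.292200; √(2b)=1.939072; u=(5.292200+3.103)/1.939072=4.329494, w=(5.292200−3.103)/1.939072=1.128994
k=4: b·v=1.88×3.402=6.395760; √(2b)=1.939072; u=(6.395760+(-21.803))/1.939072=-7.945677, w=(6.395760−(-21.803))/1.939072=14.542400

0: u=12.386688 w=-13.916616
1: u=6.206350 w=-9.382550
2: u=-19.804979 w=21.053742
3: u=4.329494 w=1.128994
4: u=-7.945677 w=14.542400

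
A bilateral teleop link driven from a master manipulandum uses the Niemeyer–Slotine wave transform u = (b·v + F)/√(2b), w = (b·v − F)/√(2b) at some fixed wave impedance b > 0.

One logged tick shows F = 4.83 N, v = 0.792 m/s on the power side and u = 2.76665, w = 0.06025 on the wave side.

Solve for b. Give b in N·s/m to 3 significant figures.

b = 6.37 N·s/m

u + w = 2.82690;  u + w = √(2b)·v, so √(2b) = 2.82690/0.792 = 3.56932.
b = (√(2b))²/2 = 12.74003/2 = 6.37002.
(Check via u − w = 2F/√(2b): u − w = 2.70640, 2F/√(2b) = 2.70640.)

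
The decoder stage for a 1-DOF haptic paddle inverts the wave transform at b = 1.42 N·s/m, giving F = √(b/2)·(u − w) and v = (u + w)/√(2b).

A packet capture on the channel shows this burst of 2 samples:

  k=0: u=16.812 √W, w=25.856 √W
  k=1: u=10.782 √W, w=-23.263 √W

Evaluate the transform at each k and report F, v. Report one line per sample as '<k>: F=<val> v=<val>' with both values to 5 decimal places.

k=0: u−w=-9.04400, u+w=42.66800; √(b/2)=0.84261, √(2b)=1.68523; F=0.84261×(-9.044)=-7.62061, v=42.66800/1.68523=25.31880
k=1: u−w=34.04500, u+w=-12.48100; √(b/2)=0.84261, √(2b)=1.68523; F=0.84261×34.045=28.68683, v=-12.48100/1.68523=-7.40611

0: F=-7.62061 v=25.31880
1: F=28.68683 v=-7.40611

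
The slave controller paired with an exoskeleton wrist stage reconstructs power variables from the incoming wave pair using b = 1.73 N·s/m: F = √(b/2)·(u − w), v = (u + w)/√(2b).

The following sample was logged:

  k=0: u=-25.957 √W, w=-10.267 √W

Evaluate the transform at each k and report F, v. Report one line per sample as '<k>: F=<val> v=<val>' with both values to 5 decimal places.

0: F=-14.59254 v=-19.47414

k=0: u−w=-15.69000, u+w=-36.22400; √(b/2)=0.93005, √(2b)=1.86011; F=0.93005×(-15.69)=-14.59254, v=-36.22400/1.86011=-19.47414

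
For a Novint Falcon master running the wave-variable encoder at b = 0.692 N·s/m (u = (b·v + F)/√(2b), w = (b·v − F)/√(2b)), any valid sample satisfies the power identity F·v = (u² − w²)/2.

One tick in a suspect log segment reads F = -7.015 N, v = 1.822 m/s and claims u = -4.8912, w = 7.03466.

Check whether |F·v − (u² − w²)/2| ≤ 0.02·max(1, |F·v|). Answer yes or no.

F·v = (-7.015)×1.822 = -12.78133 W.
(u² − w²)/2 = (23.92384 − 49.48644)/2 = -12.78130 W.
|Δ| = 0.00003;  2% of max(1, |F·v|) = 0.25563.

yes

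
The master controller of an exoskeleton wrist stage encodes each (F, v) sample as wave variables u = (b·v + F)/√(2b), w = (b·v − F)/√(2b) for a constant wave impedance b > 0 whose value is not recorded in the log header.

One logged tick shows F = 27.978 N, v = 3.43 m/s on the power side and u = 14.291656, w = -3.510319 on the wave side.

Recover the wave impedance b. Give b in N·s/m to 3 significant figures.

u + w = 10.781337;  u + w = √(2b)·v, so √(2b) = 10.781337/3.43 = 3.143247.
b = (√(2b))²/2 = 9.880001/2 = 4.940001.
(Check via u − w = 2F/√(2b): u − w = 17.801975, 2F/√(2b) = 17.801974.)

b = 4.94 N·s/m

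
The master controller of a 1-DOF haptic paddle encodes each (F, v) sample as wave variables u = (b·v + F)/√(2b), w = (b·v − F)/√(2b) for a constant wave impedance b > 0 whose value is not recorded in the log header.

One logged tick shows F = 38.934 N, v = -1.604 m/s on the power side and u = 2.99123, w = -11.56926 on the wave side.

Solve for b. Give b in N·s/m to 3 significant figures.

u + w = -8.57803;  u + w = √(2b)·v, so √(2b) = -8.57803/(-1.604) = 5.34790.
b = (√(2b))²/2 = 28.60002/2 = 14.30001.
(Check via u − w = 2F/√(2b): u − w = 14.56049, 2F/√(2b) = 14.56048.)

b = 14.3 N·s/m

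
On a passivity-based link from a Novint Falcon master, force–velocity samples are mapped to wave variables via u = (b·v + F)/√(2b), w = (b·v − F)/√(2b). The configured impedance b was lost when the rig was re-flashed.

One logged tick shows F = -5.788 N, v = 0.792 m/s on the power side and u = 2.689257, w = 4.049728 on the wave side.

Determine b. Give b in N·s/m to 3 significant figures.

b = 36.2 N·s/m

u + w = 6.738985;  u + w = √(2b)·v, so √(2b) = 6.738985/0.792 = 8.508819.
b = (√(2b))²/2 = 72.400008/2 = 36.200004.
(Check via u − w = 2F/√(2b): u − w = -1.360471, 2F/√(2b) = -1.360471.)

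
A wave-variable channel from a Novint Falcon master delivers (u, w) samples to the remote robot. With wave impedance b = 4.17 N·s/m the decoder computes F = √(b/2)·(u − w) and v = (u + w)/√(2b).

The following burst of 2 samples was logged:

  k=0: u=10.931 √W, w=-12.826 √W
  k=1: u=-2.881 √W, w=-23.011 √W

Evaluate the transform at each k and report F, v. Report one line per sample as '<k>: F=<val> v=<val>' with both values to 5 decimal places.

0: F=34.30399 v=-0.65618
1: F=29.06677 v=-8.96567

k=0: u−w=23.75700, u+w=-1.89500; √(b/2)=1.44395, √(2b)=2.88791; F=1.44395×23.757=34.30399, v=-1.89500/2.88791=-0.65618
k=1: u−w=20.13000, u+w=-25.89200; √(b/2)=1.44395, √(2b)=2.88791; F=1.44395×20.13=29.06677, v=-25.89200/2.88791=-8.96567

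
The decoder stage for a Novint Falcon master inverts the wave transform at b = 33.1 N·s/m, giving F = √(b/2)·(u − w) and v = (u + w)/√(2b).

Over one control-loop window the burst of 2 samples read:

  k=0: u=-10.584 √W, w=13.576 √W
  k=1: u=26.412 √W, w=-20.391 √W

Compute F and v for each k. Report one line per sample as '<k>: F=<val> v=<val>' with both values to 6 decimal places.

0: F=-98.286966 v=0.367733
1: F=190.402519 v=0.740013

k=0: u−w=-24.160000, u+w=2.992000; √(b/2)=4.068169, √(2b)=8.136338; F=4.068169×(-24.16)=-98.286966, v=2.992000/8.136338=0.367733
k=1: u−w=46.803000, u+w=6.021000; √(b/2)=4.068169, √(2b)=8.136338; F=4.068169×46.803=190.402519, v=6.021000/8.136338=0.740013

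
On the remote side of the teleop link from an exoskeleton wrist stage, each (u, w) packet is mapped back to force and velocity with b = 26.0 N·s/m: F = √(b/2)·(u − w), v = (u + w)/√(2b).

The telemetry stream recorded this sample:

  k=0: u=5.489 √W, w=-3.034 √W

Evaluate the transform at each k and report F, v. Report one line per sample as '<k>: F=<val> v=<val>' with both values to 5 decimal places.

k=0: u−w=8.52300, u+w=2.45500; √(b/2)=3.60555, √(2b)=7.21110; F=3.60555×8.523=30.73011, v=2.45500/7.21110=0.34045

0: F=30.73011 v=0.34045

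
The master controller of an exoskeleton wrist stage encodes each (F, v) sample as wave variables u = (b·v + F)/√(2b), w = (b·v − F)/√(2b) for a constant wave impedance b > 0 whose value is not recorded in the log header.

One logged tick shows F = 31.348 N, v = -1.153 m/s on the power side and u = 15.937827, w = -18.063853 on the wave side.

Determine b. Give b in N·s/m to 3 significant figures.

u + w = -2.126026;  u + w = √(2b)·v, so √(2b) = -2.126026/(-1.153) = 1.843908.
b = (√(2b))²/2 = 3.399997/2 = 1.699998.
(Check via u − w = 2F/√(2b): u − w = 34.001680, 2F/√(2b) = 34.001695.)

b = 1.7 N·s/m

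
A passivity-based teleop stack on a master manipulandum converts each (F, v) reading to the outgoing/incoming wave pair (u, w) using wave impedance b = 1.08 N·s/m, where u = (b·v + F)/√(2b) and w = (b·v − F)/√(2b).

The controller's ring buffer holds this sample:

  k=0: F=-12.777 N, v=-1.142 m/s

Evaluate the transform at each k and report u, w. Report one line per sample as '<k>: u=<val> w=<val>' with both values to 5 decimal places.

k=0: b·v=1.08×(-1.142)=-1.23336; √(2b)=1.46969; u=(-1.23336+(-12.777))/1.46969=-9.53284, w=(-1.23336−(-12.777))/1.46969=7.85445

0: u=-9.53284 w=7.85445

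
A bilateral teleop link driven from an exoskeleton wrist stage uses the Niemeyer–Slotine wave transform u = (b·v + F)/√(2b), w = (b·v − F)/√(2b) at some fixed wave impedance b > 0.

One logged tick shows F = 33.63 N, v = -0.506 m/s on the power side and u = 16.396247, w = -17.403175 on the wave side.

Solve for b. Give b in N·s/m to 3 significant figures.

b = 1.98 N·s/m

u + w = -1.006928;  u + w = √(2b)·v, so √(2b) = -1.006928/(-0.506) = 1.989976.
b = (√(2b))²/2 = 3.960006/2 = 1.980003.
(Check via u − w = 2F/√(2b): u − w = 33.799422, 2F/√(2b) = 33.799398.)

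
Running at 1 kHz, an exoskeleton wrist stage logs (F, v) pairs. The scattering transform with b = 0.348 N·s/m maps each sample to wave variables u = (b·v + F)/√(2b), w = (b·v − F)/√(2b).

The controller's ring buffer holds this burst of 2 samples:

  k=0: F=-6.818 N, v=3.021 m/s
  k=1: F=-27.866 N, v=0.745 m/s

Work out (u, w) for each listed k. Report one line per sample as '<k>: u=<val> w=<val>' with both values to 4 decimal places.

k=0: b·v=0.348×3.021=1.0513; √(2b)=0.8343; u=(1.0513+(-6.818))/0.8343=-6.9123, w=(1.0513−(-6.818))/0.8343=9.4326
k=1: b·v=0.348×0.745=0.2593; √(2b)=0.8343; u=(0.2593+(-27.866))/0.8343=-33.0910, w=(0.2593−(-27.866))/0.8343=33.7126

0: u=-6.9123 w=9.4326
1: u=-33.0910 w=33.7126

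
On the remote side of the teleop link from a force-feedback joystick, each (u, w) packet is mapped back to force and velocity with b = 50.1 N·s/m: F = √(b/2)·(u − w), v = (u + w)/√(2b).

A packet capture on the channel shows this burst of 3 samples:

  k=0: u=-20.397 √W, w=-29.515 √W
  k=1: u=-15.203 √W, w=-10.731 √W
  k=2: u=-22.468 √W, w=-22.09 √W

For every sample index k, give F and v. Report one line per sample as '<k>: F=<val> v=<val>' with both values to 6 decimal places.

k=0: u−w=9.118000, u+w=-49.912000; √(b/2)=5.004998, √(2b)=10.009995; F=5.004998×9.118=45.635567, v=-49.912000/10.009995=-4.986216
k=1: u−w=-4.472000, u+w=-25.934000; √(b/2)=5.004998, √(2b)=10.009995; F=5.004998×(-4.472)=-22.382349, v=-25.934000/10.009995=-2.590810
k=2: u−w=-0.378000, u+w=-44.558000; √(b/2)=5.004998, √(2b)=10.009995; F=5.004998×(-0.378)=-1.891889, v=-44.558000/10.009995=-4.451351

0: F=45.635567 v=-4.986216
1: F=-22.382349 v=-2.590810
2: F=-1.891889 v=-4.451351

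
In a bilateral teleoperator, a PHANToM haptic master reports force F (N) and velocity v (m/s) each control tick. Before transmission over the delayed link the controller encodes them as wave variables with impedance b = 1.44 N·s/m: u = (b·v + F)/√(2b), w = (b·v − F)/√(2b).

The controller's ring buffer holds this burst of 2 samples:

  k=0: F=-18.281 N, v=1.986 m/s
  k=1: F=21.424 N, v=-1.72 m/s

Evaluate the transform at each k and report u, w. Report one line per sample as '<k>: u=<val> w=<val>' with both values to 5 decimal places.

k=0: b·v=1.44×1.986=2.85984; √(2b)=1.69706; u=(2.85984+(-18.281))/1.69706=-9.08701, w=(2.85984−(-18.281))/1.69706=12.45736
k=1: b·v=1.44×(-1.72)=-2.47680; √(2b)=1.69706; u=(-2.47680+21.424)/1.69706=11.16474, w=(-2.47680−21.424)/1.69706=-14.08368

0: u=-9.08701 w=12.45736
1: u=11.16474 w=-14.08368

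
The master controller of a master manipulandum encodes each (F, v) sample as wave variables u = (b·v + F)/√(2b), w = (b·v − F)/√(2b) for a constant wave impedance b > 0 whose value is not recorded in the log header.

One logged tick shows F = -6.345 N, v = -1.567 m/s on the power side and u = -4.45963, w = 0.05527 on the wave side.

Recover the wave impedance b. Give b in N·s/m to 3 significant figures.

b = 3.95 N·s/m

u + w = -4.40436;  u + w = √(2b)·v, so √(2b) = -4.40436/(-1.567) = 2.81070.
b = (√(2b))²/2 = 7.90001/2 = 3.95000.
(Check via u − w = 2F/√(2b): u − w = -4.51490, 2F/√(2b) = -4.51490.)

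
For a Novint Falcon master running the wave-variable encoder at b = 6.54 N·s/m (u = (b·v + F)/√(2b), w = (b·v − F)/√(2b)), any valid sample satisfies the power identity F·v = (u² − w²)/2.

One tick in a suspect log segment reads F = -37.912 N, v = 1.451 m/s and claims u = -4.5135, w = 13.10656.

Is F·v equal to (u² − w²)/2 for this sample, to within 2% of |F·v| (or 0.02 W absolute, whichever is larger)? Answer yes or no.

F·v = (-37.912)×1.451 = -55.0103 W.
(u² − w²)/2 = (20.3717 − 171.7819)/2 = -75.7051 W.
|Δ| = 20.6948;  2% of max(1, |F·v|) = 1.1002.

no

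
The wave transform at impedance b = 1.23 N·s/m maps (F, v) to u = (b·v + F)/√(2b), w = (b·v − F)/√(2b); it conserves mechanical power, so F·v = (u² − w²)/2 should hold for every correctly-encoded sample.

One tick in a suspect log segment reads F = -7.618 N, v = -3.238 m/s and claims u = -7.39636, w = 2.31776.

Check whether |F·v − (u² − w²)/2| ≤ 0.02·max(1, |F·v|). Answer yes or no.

yes

F·v = (-7.618)×(-3.238) = 24.6671 W.
(u² − w²)/2 = (54.7061 − 5.3720)/2 = 24.6671 W.
|Δ| = 0.0000;  2% of max(1, |F·v|) = 0.4933.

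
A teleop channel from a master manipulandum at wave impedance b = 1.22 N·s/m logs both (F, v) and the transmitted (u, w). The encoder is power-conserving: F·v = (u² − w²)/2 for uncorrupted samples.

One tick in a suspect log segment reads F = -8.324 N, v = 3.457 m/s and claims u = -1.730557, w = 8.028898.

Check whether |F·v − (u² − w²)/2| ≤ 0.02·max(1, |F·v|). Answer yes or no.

no

F·v = (-8.324)×3.457 = -28.776068 W.
(u² − w²)/2 = (2.994828 − 64.463203)/2 = -30.734188 W.
|Δ| = 1.958120;  2% of max(1, |F·v|) = 0.575521.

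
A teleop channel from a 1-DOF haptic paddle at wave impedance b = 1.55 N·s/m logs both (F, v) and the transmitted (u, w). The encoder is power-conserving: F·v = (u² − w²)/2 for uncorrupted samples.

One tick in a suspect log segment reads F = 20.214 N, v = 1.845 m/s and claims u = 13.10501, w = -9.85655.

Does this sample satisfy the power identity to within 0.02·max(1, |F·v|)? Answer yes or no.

F·v = 20.214×1.845 = 37.2948 W.
(u² − w²)/2 = (171.7413 − 97.1516)/2 = 37.2949 W.
|Δ| = 0.0000;  2% of max(1, |F·v|) = 0.7459.

yes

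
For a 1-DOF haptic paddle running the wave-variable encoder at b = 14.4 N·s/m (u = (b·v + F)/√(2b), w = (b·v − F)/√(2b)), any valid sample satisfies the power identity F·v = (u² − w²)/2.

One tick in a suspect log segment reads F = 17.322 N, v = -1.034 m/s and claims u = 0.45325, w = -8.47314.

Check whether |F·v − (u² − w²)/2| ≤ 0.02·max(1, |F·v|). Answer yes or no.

F·v = 17.322×(-1.034) = -17.9109 W.
(u² − w²)/2 = (0.2054 − 71.7941)/2 = -35.7943 W.
|Δ| = 17.8834;  2% of max(1, |F·v|) = 0.3582.

no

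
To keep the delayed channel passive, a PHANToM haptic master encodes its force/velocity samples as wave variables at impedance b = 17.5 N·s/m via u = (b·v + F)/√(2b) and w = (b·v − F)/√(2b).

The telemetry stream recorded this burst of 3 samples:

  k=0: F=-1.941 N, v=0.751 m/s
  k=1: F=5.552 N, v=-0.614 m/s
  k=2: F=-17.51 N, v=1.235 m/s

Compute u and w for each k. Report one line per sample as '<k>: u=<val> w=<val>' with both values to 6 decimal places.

0: u=1.893399 w=2.549577
1: u=-0.877777 w=-2.754696
2: u=0.693449 w=6.612909

k=0: b·v=17.5×0.751=13.142500; √(2b)=5.916080; u=(13.142500+(-1.941))/5.916080=1.893399, w=(13.142500−(-1.941))/5.916080=2.549577
k=1: b·v=17.5×(-0.614)=-10.745000; √(2b)=5.916080; u=(-10.745000+5.552)/5.916080=-0.877777, w=(-10.745000−5.552)/5.916080=-2.754696
k=2: b·v=17.5×1.235=21.612500; √(2b)=5.916080; u=(21.612500+(-17.51))/5.916080=0.693449, w=(21.612500−(-17.51))/5.916080=6.612909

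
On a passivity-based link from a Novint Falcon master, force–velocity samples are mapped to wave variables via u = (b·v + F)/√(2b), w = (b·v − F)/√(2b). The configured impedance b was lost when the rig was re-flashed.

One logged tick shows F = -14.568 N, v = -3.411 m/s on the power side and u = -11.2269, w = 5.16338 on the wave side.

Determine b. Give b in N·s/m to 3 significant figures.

b = 1.58 N·s/m

u + w = -6.06352;  u + w = √(2b)·v, so √(2b) = -6.06352/(-3.411) = 1.77764.
b = (√(2b))²/2 = 3.15999/2 = 1.58000.
(Check via u − w = 2F/√(2b): u − w = -16.39028, 2F/√(2b) = -16.39030.)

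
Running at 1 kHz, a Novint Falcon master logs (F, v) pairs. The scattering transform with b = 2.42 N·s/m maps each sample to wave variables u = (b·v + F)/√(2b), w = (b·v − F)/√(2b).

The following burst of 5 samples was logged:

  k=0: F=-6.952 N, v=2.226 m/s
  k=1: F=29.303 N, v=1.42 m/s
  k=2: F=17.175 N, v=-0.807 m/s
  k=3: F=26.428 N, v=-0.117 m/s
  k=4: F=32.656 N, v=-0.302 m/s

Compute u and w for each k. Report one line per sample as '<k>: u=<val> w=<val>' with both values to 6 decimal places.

k=0: b·v=2.42×2.226=5.386920; √(2b)=2.200000; u=(5.386920+(-6.952))/2.200000=-0.711400, w=(5.386920−(-6.952))/2.200000=5.608600
k=1: b·v=2.42×1.42=3.436400; √(2b)=2.200000; u=(3.436400+29.303)/2.200000=14.881545, w=(3.436400−29.303)/2.200000=-11.757545
k=2: b·v=2.42×(-0.807)=-1.952940; √(2b)=2.200000; u=(-1.952940+17.175)/2.200000=6.919118, w=(-1.952940−17.175)/2.200000=-8.694518
k=3: b·v=2.42×(-0.117)=-0.283140; √(2b)=2.200000; u=(-0.283140+26.428)/2.200000=11.884027, w=(-0.283140−26.428)/2.200000=-12.141427
k=4: b·v=2.42×(-0.302)=-0.730840; √(2b)=2.200000; u=(-0.730840+32.656)/2.200000=14.511436, w=(-0.730840−32.656)/2.200000=-15.175836

0: u=-0.711400 w=5.608600
1: u=14.881545 w=-11.757545
2: u=6.919118 w=-8.694518
3: u=11.884027 w=-12.141427
4: u=14.511436 w=-15.175836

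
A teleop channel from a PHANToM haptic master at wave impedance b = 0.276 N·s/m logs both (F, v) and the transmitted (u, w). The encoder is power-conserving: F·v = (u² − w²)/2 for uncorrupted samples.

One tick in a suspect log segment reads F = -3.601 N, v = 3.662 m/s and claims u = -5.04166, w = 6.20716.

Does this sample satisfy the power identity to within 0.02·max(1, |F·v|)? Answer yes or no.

no

F·v = (-3.601)×3.662 = -13.1869 W.
(u² − w²)/2 = (25.4183 − 38.5288)/2 = -6.5552 W.
|Δ| = 6.6316;  2% of max(1, |F·v|) = 0.2637.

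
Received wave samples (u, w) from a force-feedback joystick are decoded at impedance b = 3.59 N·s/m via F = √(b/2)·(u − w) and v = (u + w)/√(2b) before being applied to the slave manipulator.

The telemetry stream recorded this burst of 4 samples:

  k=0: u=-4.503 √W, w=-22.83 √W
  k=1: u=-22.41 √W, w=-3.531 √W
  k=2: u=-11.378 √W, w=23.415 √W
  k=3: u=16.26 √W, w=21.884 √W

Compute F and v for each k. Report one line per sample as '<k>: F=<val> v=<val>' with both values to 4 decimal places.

0: F=24.5541 v=-10.2006
1: F=-25.2936 v=-9.6811
2: F=-46.6148 v=4.4922
3: F=-7.5349 v=14.2352

k=0: u−w=18.3270, u+w=-27.3330; √(b/2)=1.3398, √(2b)=2.6796; F=1.3398×18.327=24.5541, v=-27.3330/2.6796=-10.2006
k=1: u−w=-18.8790, u+w=-25.9410; √(b/2)=1.3398, √(2b)=2.6796; F=1.3398×(-18.879)=-25.2936, v=-25.9410/2.6796=-9.6811
k=2: u−w=-34.7930, u+w=12.0370; √(b/2)=1.3398, √(2b)=2.6796; F=1.3398×(-34.793)=-46.6148, v=12.0370/2.6796=4.4922
k=3: u−w=-5.6240, u+w=38.1440; √(b/2)=1.3398, √(2b)=2.6796; F=1.3398×(-5.624)=-7.5349, v=38.1440/2.6796=14.2352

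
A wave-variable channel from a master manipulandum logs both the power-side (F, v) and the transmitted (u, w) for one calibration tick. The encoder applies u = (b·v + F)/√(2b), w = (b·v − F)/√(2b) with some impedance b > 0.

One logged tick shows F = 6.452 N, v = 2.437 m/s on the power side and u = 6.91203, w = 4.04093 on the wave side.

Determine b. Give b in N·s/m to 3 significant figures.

b = 10.1 N·s/m

u + w = 10.9530;  u + w = √(2b)·v, so √(2b) = 10.9530/2.437 = 4.4944.
b = (√(2b))²/2 = 20.2000/2 = 10.1000.
(Check via u − w = 2F/√(2b): u − w = 2.8711, 2F/√(2b) = 2.8711.)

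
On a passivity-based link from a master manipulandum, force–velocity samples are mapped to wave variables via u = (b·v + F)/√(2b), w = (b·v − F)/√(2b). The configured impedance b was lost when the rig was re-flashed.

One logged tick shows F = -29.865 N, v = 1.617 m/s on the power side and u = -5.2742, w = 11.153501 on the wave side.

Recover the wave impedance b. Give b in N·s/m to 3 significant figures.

b = 6.61 N·s/m

u + w = 5.879301;  u + w = √(2b)·v, so √(2b) = 5.879301/1.617 = 3.635931.
b = (√(2b))²/2 = 13.219997/2 = 6.609998.
(Check via u − w = 2F/√(2b): u − w = -16.427701, 2F/√(2b) = -16.427703.)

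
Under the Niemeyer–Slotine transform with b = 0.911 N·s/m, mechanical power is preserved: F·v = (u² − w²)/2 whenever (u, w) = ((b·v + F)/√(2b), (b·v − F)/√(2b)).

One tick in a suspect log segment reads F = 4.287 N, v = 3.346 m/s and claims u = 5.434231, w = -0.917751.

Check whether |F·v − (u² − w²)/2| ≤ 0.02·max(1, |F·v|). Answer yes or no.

yes

F·v = 4.287×3.346 = 14.344302 W.
(u² − w²)/2 = (29.530867 − 0.842267)/2 = 14.344300 W.
|Δ| = 0.000002;  2% of max(1, |F·v|) = 0.286886.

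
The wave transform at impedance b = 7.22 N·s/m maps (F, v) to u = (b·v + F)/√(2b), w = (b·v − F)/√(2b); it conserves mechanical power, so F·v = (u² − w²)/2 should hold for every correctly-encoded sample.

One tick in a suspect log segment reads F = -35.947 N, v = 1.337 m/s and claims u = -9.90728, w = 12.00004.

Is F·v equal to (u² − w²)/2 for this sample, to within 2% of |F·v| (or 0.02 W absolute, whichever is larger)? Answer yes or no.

no

F·v = (-35.947)×1.337 = -48.0611 W.
(u² − w²)/2 = (98.1542 − 144.0010)/2 = -22.9234 W.
|Δ| = 25.1378;  2% of max(1, |F·v|) = 0.9612.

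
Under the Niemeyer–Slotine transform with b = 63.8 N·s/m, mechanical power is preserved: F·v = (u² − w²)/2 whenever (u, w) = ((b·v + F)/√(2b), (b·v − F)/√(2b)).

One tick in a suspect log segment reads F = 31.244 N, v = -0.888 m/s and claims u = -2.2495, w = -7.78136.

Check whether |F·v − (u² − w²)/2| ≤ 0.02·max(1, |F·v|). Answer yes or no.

F·v = 31.244×(-0.888) = -27.7447 W.
(u² − w²)/2 = (5.0603 − 60.5496)/2 = -27.7447 W.
|Δ| = 0.0000;  2% of max(1, |F·v|) = 0.5549.

yes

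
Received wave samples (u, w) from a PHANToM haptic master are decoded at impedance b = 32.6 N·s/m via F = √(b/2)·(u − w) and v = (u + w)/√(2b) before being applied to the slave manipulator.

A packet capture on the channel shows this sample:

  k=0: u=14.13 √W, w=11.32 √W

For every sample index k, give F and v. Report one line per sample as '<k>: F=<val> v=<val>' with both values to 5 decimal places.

k=0: u−w=2.81000, u+w=25.45000; √(b/2)=4.03733, √(2b)=8.07465; F=4.03733×2.81=11.34489, v=25.45000/8.07465=3.15184

0: F=11.34489 v=3.15184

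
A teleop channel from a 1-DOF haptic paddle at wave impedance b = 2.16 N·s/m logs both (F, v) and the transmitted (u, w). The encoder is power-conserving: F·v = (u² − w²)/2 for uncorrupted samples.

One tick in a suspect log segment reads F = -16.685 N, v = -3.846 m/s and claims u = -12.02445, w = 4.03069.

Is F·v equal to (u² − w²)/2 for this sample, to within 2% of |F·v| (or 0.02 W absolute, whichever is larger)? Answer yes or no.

yes

F·v = (-16.685)×(-3.846) = 64.1705 W.
(u² − w²)/2 = (144.5874 − 16.2465)/2 = 64.1705 W.
|Δ| = 0.0000;  2% of max(1, |F·v|) = 1.2834.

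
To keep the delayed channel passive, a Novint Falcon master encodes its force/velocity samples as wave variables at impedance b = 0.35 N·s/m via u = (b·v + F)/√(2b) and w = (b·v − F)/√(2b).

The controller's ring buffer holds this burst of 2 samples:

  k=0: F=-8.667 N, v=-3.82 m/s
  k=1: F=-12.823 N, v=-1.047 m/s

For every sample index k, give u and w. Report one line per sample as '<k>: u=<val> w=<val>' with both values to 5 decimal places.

0: u=-11.95707 w=8.76103
1: u=-15.76441 w=14.88842

k=0: b·v=0.35×(-3.82)=-1.33700; √(2b)=0.83666; u=(-1.33700+(-8.667))/0.83666=-11.95707, w=(-1.33700−(-8.667))/0.83666=8.76103
k=1: b·v=0.35×(-1.047)=-0.36645; √(2b)=0.83666; u=(-0.36645+(-12.823))/0.83666=-15.76441, w=(-0.36645−(-12.823))/0.83666=14.88842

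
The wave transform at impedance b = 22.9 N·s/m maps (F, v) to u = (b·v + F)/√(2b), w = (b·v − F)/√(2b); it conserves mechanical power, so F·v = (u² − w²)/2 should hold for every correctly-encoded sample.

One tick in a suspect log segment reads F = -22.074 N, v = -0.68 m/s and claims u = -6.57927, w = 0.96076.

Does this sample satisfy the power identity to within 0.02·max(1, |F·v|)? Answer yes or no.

F·v = (-22.074)×(-0.68) = 15.01032 W.
(u² − w²)/2 = (43.28679 − 0.92306)/2 = 21.18187 W.
|Δ| = 6.17155;  2% of max(1, |F·v|) = 0.30021.

no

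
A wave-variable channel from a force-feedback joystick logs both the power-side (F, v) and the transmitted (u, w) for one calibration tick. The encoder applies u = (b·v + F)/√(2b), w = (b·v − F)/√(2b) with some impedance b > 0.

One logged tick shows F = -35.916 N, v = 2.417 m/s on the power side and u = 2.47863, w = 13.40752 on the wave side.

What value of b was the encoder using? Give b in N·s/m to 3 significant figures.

u + w = 15.88615;  u + w = √(2b)·v, so √(2b) = 15.88615/2.417 = 6.57267.
b = (√(2b))²/2 = 43.20003/2 = 21.60001.
(Check via u − w = 2F/√(2b): u − w = -10.92889, 2F/√(2b) = -10.92889.)

b = 21.6 N·s/m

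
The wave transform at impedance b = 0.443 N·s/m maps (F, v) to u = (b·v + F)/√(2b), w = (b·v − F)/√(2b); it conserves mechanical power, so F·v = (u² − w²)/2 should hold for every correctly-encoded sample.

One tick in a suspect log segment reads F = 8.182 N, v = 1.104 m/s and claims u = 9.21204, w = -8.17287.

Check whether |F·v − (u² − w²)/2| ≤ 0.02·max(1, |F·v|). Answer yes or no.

yes

F·v = 8.182×1.104 = 9.03293 W.
(u² − w²)/2 = (84.86168 − 66.79580)/2 = 9.03294 W.
|Δ| = 0.00001;  2% of max(1, |F·v|) = 0.18066.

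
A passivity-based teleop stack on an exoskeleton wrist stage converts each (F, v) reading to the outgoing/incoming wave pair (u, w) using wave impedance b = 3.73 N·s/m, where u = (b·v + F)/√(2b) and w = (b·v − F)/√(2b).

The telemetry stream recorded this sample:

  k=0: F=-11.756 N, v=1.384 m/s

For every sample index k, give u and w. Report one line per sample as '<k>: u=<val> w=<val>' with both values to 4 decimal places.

0: u=-2.4141 w=6.1942

k=0: b·v=3.73×1.384=5.1623; √(2b)=2.7313; u=(5.1623+(-11.756))/2.7313=-2.4141, w=(5.1623−(-11.756))/2.7313=6.1942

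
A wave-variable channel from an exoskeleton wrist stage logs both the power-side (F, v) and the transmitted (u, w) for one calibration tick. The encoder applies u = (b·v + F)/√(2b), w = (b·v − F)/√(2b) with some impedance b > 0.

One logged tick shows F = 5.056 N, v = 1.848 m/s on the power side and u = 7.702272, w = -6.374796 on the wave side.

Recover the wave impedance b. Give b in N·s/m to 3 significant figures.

u + w = 1.327476;  u + w = √(2b)·v, so √(2b) = 1.327476/1.848 = 0.718331.
b = (√(2b))²/2 = 0.516000/2 = 0.258000.
(Check via u − w = 2F/√(2b): u − w = 14.077068, 2F/√(2b) = 14.077073.)

b = 0.258 N·s/m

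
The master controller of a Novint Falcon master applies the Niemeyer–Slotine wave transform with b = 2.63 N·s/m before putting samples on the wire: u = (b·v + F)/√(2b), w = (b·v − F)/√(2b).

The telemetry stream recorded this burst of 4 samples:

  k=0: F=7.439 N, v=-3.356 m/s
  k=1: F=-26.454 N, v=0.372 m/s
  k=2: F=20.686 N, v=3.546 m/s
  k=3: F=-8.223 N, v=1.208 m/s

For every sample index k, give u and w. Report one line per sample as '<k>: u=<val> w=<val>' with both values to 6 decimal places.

0: u=-0.604883 w=-7.091999
1: u=-11.107907 w=11.961077
2: u=13.085845 w=-4.953204
3: u=-2.200143 w=4.970654

k=0: b·v=2.63×(-3.356)=-8.826280; √(2b)=2.293469; u=(-8.826280+7.439)/2.293469=-0.604883, w=(-8.826280−7.439)/2.293469=-7.091999
k=1: b·v=2.63×0.372=0.978360; √(2b)=2.293469; u=(0.978360+(-26.454))/2.293469=-11.107907, w=(0.978360−(-26.454))/2.293469=11.961077
k=2: b·v=2.63×3.546=9.325980; √(2b)=2.293469; u=(9.325980+20.686)/2.293469=13.085845, w=(9.325980−20.686)/2.293469=-4.953204
k=3: b·v=2.63×1.208=3.177040; √(2b)=2.293469; u=(3.177040+(-8.223))/2.293469=-2.200143, w=(3.177040−(-8.223))/2.293469=4.970654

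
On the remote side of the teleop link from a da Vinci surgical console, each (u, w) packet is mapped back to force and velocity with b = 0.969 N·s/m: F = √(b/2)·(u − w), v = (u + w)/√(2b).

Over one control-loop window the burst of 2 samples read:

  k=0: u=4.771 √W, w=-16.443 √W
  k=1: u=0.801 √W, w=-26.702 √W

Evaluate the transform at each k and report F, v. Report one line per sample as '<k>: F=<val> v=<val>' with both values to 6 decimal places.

k=0: u−w=21.214000, u+w=-11.672000; √(b/2)=0.696060, √(2b)=1.392121; F=0.696060×21.214=14.766224, v=-11.672000/1.392121=-8.384331
k=1: u−w=27.503000, u+w=-25.901000; √(b/2)=0.696060, √(2b)=1.392121; F=0.696060×27.503=19.143748, v=-25.901000/1.392121=-18.605427

0: F=14.766224 v=-8.384331
1: F=19.143748 v=-18.605427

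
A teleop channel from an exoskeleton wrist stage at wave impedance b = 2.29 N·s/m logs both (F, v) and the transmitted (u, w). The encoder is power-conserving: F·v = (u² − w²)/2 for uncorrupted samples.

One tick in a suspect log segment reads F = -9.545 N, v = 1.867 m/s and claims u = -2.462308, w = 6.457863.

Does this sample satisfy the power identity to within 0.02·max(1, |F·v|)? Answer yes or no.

yes

F·v = (-9.545)×1.867 = -17.820515 W.
(u² − w²)/2 = (6.062961 − 41.703995)/2 = -17.820517 W.
|Δ| = 0.000002;  2% of max(1, |F·v|) = 0.356410.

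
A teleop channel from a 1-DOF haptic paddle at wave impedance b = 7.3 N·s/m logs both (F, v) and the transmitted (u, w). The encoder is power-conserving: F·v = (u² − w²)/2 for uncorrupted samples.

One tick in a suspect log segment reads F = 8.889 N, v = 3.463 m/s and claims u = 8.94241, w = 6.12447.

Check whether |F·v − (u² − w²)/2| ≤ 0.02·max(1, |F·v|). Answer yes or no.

no

F·v = 8.889×3.463 = 30.78261 W.
(u² − w²)/2 = (79.96670 − 37.50913)/2 = 21.22878 W.
|Δ| = 9.55383;  2% of max(1, |F·v|) = 0.61565.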